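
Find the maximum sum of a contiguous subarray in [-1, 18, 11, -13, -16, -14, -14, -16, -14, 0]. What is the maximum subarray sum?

Using Kadane's algorithm on [-1, 18, 11, -13, -16, -14, -14, -16, -14, 0]:

Scanning through the array:
Position 1 (value 18): max_ending_here = 18, max_so_far = 18
Position 2 (value 11): max_ending_here = 29, max_so_far = 29
Position 3 (value -13): max_ending_here = 16, max_so_far = 29
Position 4 (value -16): max_ending_here = 0, max_so_far = 29
Position 5 (value -14): max_ending_here = -14, max_so_far = 29
Position 6 (value -14): max_ending_here = -14, max_so_far = 29
Position 7 (value -16): max_ending_here = -16, max_so_far = 29
Position 8 (value -14): max_ending_here = -14, max_so_far = 29
Position 9 (value 0): max_ending_here = 0, max_so_far = 29

Maximum subarray: [18, 11]
Maximum sum: 29

The maximum subarray is [18, 11] with sum 29. This subarray runs from index 1 to index 2.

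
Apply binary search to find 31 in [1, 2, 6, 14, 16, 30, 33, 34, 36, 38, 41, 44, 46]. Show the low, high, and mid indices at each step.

Binary search for 31 in [1, 2, 6, 14, 16, 30, 33, 34, 36, 38, 41, 44, 46]:

lo=0, hi=12, mid=6, arr[mid]=33 -> 33 > 31, search left half
lo=0, hi=5, mid=2, arr[mid]=6 -> 6 < 31, search right half
lo=3, hi=5, mid=4, arr[mid]=16 -> 16 < 31, search right half
lo=5, hi=5, mid=5, arr[mid]=30 -> 30 < 31, search right half
lo=6 > hi=5, target 31 not found

Binary search determines that 31 is not in the array after 4 comparisons. The search space was exhausted without finding the target.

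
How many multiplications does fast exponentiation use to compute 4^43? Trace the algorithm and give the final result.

Computing 4^43 by squaring (build up from 4^1; each line after the first costs one multiplication):

4^1 = 4
4^2 = (4^1)^2 = 4^2 = 16
4^4 = (4^2)^2 = 16^2 = 256
4^5 = 4 * 4^4 = 4 * 256 = 1024
4^10 = (4^5)^2 = 1024^2 = 1048576
4^20 = (4^10)^2 = 1048576^2 = 1099511627776
4^21 = 4 * 4^20 = 4 * 1099511627776 = 4398046511104
4^42 = (4^21)^2 = 4398046511104^2 = 19342813113834066795298816
4^43 = 4 * 4^42 = 4 * 19342813113834066795298816 = 77371252455336267181195264

Result: 77371252455336267181195264
Multiplications needed: 8 (8 lines after 4^1)

4^43 = 77371252455336267181195264. Using exponentiation by squaring, this requires 8 multiplications. The key idea: if the exponent is even, square the half-power; if odd, multiply by the base once.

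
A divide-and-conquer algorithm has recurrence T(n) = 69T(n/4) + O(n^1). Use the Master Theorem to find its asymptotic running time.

Master Theorem for T(n) = 69T(n/4) + O(n^1):

a = 69, b = 4, c = 1
log_b(a) = log_4(69) = 3.0543

Case 1: c = 1 < log_4(69) = 3.0543
T(n) = O(n^(log_4 69))

For T(n) = 69T(n/4) + O(n^1): log_4(69) = 3.0543. This is Case 1 of the Master Theorem (c < log_b(a), work dominated by leaves), giving O(n^(log_4 69)).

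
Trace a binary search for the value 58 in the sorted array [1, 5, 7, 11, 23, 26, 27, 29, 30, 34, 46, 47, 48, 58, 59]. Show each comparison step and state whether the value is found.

Binary search for 58 in [1, 5, 7, 11, 23, 26, 27, 29, 30, 34, 46, 47, 48, 58, 59]:

lo=0, hi=14, mid=7, arr[mid]=29 -> 29 < 58, search right half
lo=8, hi=14, mid=11, arr[mid]=47 -> 47 < 58, search right half
lo=12, hi=14, mid=13, arr[mid]=58 -> Found target at index 13!

Binary search finds 58 at index 13 after 3 comparisons. The search repeatedly halves the search space by comparing with the middle element.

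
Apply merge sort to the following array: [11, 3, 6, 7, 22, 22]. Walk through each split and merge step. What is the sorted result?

Merge sort trace:

Split: [11, 3, 6, 7, 22, 22] -> [11, 3, 6] and [7, 22, 22]
  Split: [11, 3, 6] -> [11] and [3, 6]
    Split: [3, 6] -> [3] and [6]
    Merge: [3] + [6] -> [3, 6]
  Merge: [11] + [3, 6] -> [3, 6, 11]
  Split: [7, 22, 22] -> [7] and [22, 22]
    Split: [22, 22] -> [22] and [22]
    Merge: [22] + [22] -> [22, 22]
  Merge: [7] + [22, 22] -> [7, 22, 22]
Merge: [3, 6, 11] + [7, 22, 22] -> [3, 6, 7, 11, 22, 22]

Final sorted array: [3, 6, 7, 11, 22, 22]

The merge sort proceeds by recursively splitting the array and merging sorted halves.
After all merges, the sorted array is [3, 6, 7, 11, 22, 22].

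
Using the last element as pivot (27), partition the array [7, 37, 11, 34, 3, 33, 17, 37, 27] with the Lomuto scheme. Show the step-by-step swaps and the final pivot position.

Lomuto partition with pivot = 27:

Initial array: [7, 37, 11, 34, 3, 33, 17, 37, 27]

arr[0]=7 <= 27: swap with position 0, array becomes [7, 37, 11, 34, 3, 33, 17, 37, 27]
arr[1]=37 > 27: no swap
arr[2]=11 <= 27: swap with position 1, array becomes [7, 11, 37, 34, 3, 33, 17, 37, 27]
arr[3]=34 > 27: no swap
arr[4]=3 <= 27: swap with position 2, array becomes [7, 11, 3, 34, 37, 33, 17, 37, 27]
arr[5]=33 > 27: no swap
arr[6]=17 <= 27: swap with position 3, array becomes [7, 11, 3, 17, 37, 33, 34, 37, 27]
arr[7]=37 > 27: no swap

Place pivot at position 4: [7, 11, 3, 17, 27, 33, 34, 37, 37]
Pivot position: 4

After partitioning with pivot 27, the array becomes [7, 11, 3, 17, 27, 33, 34, 37, 37]. The pivot is placed at index 4. All elements to the left of the pivot are <= 27, and all elements to the right are > 27.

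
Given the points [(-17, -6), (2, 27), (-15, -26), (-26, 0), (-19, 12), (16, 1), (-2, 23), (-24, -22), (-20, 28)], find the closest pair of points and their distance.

Computing all pairwise distances among 9 points:

d((-17, -6), (2, 27)) = 38.0789
d((-17, -6), (-15, -26)) = 20.0998
d((-17, -6), (-26, 0)) = 10.8167
d((-17, -6), (-19, 12)) = 18.1108
d((-17, -6), (16, 1)) = 33.7343
d((-17, -6), (-2, 23)) = 32.6497
d((-17, -6), (-24, -22)) = 17.4642
d((-17, -6), (-20, 28)) = 34.1321
d((2, 27), (-15, -26)) = 55.6597
d((2, 27), (-26, 0)) = 38.8973
d((2, 27), (-19, 12)) = 25.807
d((2, 27), (16, 1)) = 29.5296
d((2, 27), (-2, 23)) = 5.6569 <-- minimum
d((2, 27), (-24, -22)) = 55.4707
d((2, 27), (-20, 28)) = 22.0227
d((-15, -26), (-26, 0)) = 28.2312
d((-15, -26), (-19, 12)) = 38.2099
d((-15, -26), (16, 1)) = 41.1096
d((-15, -26), (-2, 23)) = 50.6952
d((-15, -26), (-24, -22)) = 9.8489
d((-15, -26), (-20, 28)) = 54.231
d((-26, 0), (-19, 12)) = 13.8924
d((-26, 0), (16, 1)) = 42.0119
d((-26, 0), (-2, 23)) = 33.2415
d((-26, 0), (-24, -22)) = 22.0907
d((-26, 0), (-20, 28)) = 28.6356
d((-19, 12), (16, 1)) = 36.6879
d((-19, 12), (-2, 23)) = 20.2485
d((-19, 12), (-24, -22)) = 34.3657
d((-19, 12), (-20, 28)) = 16.0312
d((16, 1), (-2, 23)) = 28.4253
d((16, 1), (-24, -22)) = 46.1411
d((16, 1), (-20, 28)) = 45.0
d((-2, 23), (-24, -22)) = 50.0899
d((-2, 23), (-20, 28)) = 18.6815
d((-24, -22), (-20, 28)) = 50.1597

Closest pair: (2, 27) and (-2, 23) with distance 5.6569

The closest pair is (2, 27) and (-2, 23) with Euclidean distance 5.6569. For 9 points, brute-force pairwise comparison is shown above. For large n, the divide-and-conquer algorithm (sort by x, recurse on halves, check the dividing strip) achieves O(n log n).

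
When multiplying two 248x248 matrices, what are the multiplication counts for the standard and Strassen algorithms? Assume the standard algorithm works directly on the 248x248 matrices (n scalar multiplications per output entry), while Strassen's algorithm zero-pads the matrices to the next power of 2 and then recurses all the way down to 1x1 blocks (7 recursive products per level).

Matrix multiplication for 248x248 matrices:

Strassen's algorithm requires power-of-2 dimensions. Pad 248x248 to 256x256 (next power of 2).

Standard algorithm: 248^3 = 15252992 multiplications
Strassen's algorithm: 7^(log2(256)) = 7^8 = 5764801 multiplications
Savings: 15252992 - 5764801 = 9488191 multiplications

Standard: 15252992 multiplications (248^3). Strassen: 5764801 multiplications (7^8, after padding to 256x256). Strassen reduces 8 recursive multiplications to 7 at each level.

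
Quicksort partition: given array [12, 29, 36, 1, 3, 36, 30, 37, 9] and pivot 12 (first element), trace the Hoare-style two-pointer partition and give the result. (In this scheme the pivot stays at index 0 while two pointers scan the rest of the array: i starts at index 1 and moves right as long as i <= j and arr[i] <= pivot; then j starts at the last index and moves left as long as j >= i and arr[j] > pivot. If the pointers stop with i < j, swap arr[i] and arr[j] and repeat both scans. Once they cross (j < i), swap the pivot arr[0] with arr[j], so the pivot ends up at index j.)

Hoare-style two-pointer partition with pivot = 12:

Initial array: [12, 29, 36, 1, 3, 36, 30, 37, 9]

Pointers start at i = 1, j = 8.
i stops at index 1 (arr[1]=29 > 12), j stops at index 8 (arr[8]=9 <= 12): swap arr[1] and arr[8], array becomes [12, 9, 36, 1, 3, 36, 30, 37, 29]
i stops at index 2 (arr[2]=36 > 12), j stops at index 4 (arr[4]=3 <= 12): swap arr[2] and arr[4], array becomes [12, 9, 3, 1, 36, 36, 30, 37, 29]
i ends at 4, j ends at 3: the pointers have crossed (j < i), so scanning stops.

Swap pivot arr[0] with arr[3] to place pivot at position 3: [1, 9, 3, 12, 36, 36, 30, 37, 29]
Pivot position: 3

After partitioning with pivot 12, the array becomes [1, 9, 3, 12, 36, 36, 30, 37, 29]. The pivot is placed at index 3. All elements to the left of the pivot are <= 12, and all elements to the right are > 12.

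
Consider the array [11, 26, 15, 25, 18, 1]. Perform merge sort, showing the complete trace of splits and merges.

Merge sort trace:

Split: [11, 26, 15, 25, 18, 1] -> [11, 26, 15] and [25, 18, 1]
  Split: [11, 26, 15] -> [11] and [26, 15]
    Split: [26, 15] -> [26] and [15]
    Merge: [26] + [15] -> [15, 26]
  Merge: [11] + [15, 26] -> [11, 15, 26]
  Split: [25, 18, 1] -> [25] and [18, 1]
    Split: [18, 1] -> [18] and [1]
    Merge: [18] + [1] -> [1, 18]
  Merge: [25] + [1, 18] -> [1, 18, 25]
Merge: [11, 15, 26] + [1, 18, 25] -> [1, 11, 15, 18, 25, 26]

Final sorted array: [1, 11, 15, 18, 25, 26]

The merge sort proceeds by recursively splitting the array and merging sorted halves.
After all merges, the sorted array is [1, 11, 15, 18, 25, 26].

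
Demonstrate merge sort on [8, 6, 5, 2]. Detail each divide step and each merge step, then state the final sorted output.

Merge sort trace:

Split: [8, 6, 5, 2] -> [8, 6] and [5, 2]
  Split: [8, 6] -> [8] and [6]
  Merge: [8] + [6] -> [6, 8]
  Split: [5, 2] -> [5] and [2]
  Merge: [5] + [2] -> [2, 5]
Merge: [6, 8] + [2, 5] -> [2, 5, 6, 8]

Final sorted array: [2, 5, 6, 8]

The merge sort proceeds by recursively splitting the array and merging sorted halves.
After all merges, the sorted array is [2, 5, 6, 8].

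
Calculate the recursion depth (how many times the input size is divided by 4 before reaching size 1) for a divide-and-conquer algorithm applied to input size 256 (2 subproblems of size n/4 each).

For divide and conquer with division factor 4:

Problem sizes at each level:
Level 0: 256
Level 1: 64
Level 2: 16
Level 3: 4
Level 4: 1

The root is level 0 and the size-1 base case is level 4 (the tree spans levels 0 through 4, i.e. 5 levels counting the root), so the depth is the number of divisions: log_4(256) = 4

The recursion tree depth is log_4(256) = 4. At each level, the problem size is divided by 4, so it takes 4 divisions to reduce to a base case of size 1. The algorithm makes 2 recursive calls at each level.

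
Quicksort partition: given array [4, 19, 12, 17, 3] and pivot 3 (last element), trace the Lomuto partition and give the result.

Lomuto partition with pivot = 3:

Initial array: [4, 19, 12, 17, 3]

arr[0]=4 > 3: no swap
arr[1]=19 > 3: no swap
arr[2]=12 > 3: no swap
arr[3]=17 > 3: no swap

Place pivot at position 0: [3, 19, 12, 17, 4]
Pivot position: 0

After partitioning with pivot 3, the array becomes [3, 19, 12, 17, 4]. The pivot is placed at index 0. All elements to the left of the pivot are <= 3, and all elements to the right are > 3.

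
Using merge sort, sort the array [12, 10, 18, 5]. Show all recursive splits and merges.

Merge sort trace:

Split: [12, 10, 18, 5] -> [12, 10] and [18, 5]
  Split: [12, 10] -> [12] and [10]
  Merge: [12] + [10] -> [10, 12]
  Split: [18, 5] -> [18] and [5]
  Merge: [18] + [5] -> [5, 18]
Merge: [10, 12] + [5, 18] -> [5, 10, 12, 18]

Final sorted array: [5, 10, 12, 18]

The merge sort proceeds by recursively splitting the array and merging sorted halves.
After all merges, the sorted array is [5, 10, 12, 18].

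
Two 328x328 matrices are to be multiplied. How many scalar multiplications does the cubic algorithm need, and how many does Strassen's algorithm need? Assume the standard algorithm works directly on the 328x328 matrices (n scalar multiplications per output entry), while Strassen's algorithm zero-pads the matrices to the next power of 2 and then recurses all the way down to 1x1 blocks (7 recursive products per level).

Matrix multiplication for 328x328 matrices:

Strassen's algorithm requires power-of-2 dimensions. Pad 328x328 to 512x512 (next power of 2).

Standard algorithm: 328^3 = 35287552 multiplications
Strassen's algorithm: 7^(log2(512)) = 7^9 = 40353607 multiplications
Difference: 35287552 - 40353607 = -5066055 (Strassen uses MORE here due to padding overhead — for small or just-over-power-of-2 n, padding can outweigh the per-level savings)

Standard: 35287552 multiplications (328^3). Strassen: 40353607 multiplications (7^9, after padding to 512x512). Strassen reduces 8 recursive multiplications to 7 at each level.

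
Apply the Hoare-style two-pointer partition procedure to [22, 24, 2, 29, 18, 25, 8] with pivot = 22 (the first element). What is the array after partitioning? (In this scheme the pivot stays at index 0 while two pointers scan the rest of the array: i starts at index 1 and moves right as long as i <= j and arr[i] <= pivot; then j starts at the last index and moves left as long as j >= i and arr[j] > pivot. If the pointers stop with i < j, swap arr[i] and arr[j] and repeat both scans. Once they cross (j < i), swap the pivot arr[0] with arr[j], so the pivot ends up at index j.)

Hoare-style two-pointer partition with pivot = 22:

Initial array: [22, 24, 2, 29, 18, 25, 8]

Pointers start at i = 1, j = 6.
i stops at index 1 (arr[1]=24 > 22), j stops at index 6 (arr[6]=8 <= 22): swap arr[1] and arr[6], array becomes [22, 8, 2, 29, 18, 25, 24]
i stops at index 3 (arr[3]=29 > 22), j stops at index 4 (arr[4]=18 <= 22): swap arr[3] and arr[4], array becomes [22, 8, 2, 18, 29, 25, 24]
i ends at 4, j ends at 3: the pointers have crossed (j < i), so scanning stops.

Swap pivot arr[0] with arr[3] to place pivot at position 3: [18, 8, 2, 22, 29, 25, 24]
Pivot position: 3

After partitioning with pivot 22, the array becomes [18, 8, 2, 22, 29, 25, 24]. The pivot is placed at index 3. All elements to the left of the pivot are <= 22, and all elements to the right are > 22.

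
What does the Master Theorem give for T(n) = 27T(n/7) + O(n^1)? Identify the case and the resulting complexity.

Master Theorem for T(n) = 27T(n/7) + O(n^1):

a = 27, b = 7, c = 1
log_b(a) = log_7(27) = 1.6937

Case 1: c = 1 < log_7(27) = 1.6937
T(n) = O(n^(log_7 27))

For T(n) = 27T(n/7) + O(n^1): log_7(27) = 1.6937. This is Case 1 of the Master Theorem (c < log_b(a), work dominated by leaves), giving O(n^(log_7 27)).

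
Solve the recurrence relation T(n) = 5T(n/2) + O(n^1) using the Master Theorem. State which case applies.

Master Theorem for T(n) = 5T(n/2) + O(n^1):

a = 5, b = 2, c = 1
log_b(a) = log_2(5) = 2.3219

Case 1: c = 1 < log_2(5) = 2.3219
T(n) = O(n^(log_2 5))

For T(n) = 5T(n/2) + O(n^1): log_2(5) = 2.3219. This is Case 1 of the Master Theorem (c < log_b(a), work dominated by leaves), giving O(n^(log_2 5)).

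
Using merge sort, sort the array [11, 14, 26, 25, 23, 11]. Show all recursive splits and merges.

Merge sort trace:

Split: [11, 14, 26, 25, 23, 11] -> [11, 14, 26] and [25, 23, 11]
  Split: [11, 14, 26] -> [11] and [14, 26]
    Split: [14, 26] -> [14] and [26]
    Merge: [14] + [26] -> [14, 26]
  Merge: [11] + [14, 26] -> [11, 14, 26]
  Split: [25, 23, 11] -> [25] and [23, 11]
    Split: [23, 11] -> [23] and [11]
    Merge: [23] + [11] -> [11, 23]
  Merge: [25] + [11, 23] -> [11, 23, 25]
Merge: [11, 14, 26] + [11, 23, 25] -> [11, 11, 14, 23, 25, 26]

Final sorted array: [11, 11, 14, 23, 25, 26]

The merge sort proceeds by recursively splitting the array and merging sorted halves.
After all merges, the sorted array is [11, 11, 14, 23, 25, 26].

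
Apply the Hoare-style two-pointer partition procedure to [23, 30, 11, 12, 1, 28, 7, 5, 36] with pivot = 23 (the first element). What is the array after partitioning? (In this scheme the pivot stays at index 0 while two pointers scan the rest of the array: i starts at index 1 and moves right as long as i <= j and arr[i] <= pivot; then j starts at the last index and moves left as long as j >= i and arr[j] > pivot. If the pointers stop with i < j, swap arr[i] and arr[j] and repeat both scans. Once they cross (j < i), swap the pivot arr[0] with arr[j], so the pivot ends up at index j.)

Hoare-style two-pointer partition with pivot = 23:

Initial array: [23, 30, 11, 12, 1, 28, 7, 5, 36]

Pointers start at i = 1, j = 8.
i stops at index 1 (arr[1]=30 > 23), j stops at index 7 (arr[7]=5 <= 23): swap arr[1] and arr[7], array becomes [23, 5, 11, 12, 1, 28, 7, 30, 36]
i stops at index 5 (arr[5]=28 > 23), j stops at index 6 (arr[6]=7 <= 23): swap arr[5] and arr[6], array becomes [23, 5, 11, 12, 1, 7, 28, 30, 36]
i ends at 6, j ends at 5: the pointers have crossed (j < i), so scanning stops.

Swap pivot arr[0] with arr[5] to place pivot at position 5: [7, 5, 11, 12, 1, 23, 28, 30, 36]
Pivot position: 5

After partitioning with pivot 23, the array becomes [7, 5, 11, 12, 1, 23, 28, 30, 36]. The pivot is placed at index 5. All elements to the left of the pivot are <= 23, and all elements to the right are > 23.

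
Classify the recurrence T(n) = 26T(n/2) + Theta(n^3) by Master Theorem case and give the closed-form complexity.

Master Theorem for T(n) = 26T(n/2) + O(n^3):

a = 26, b = 2, c = 3
log_b(a) = log_2(26) = 4.7004

Case 1: c = 3 < log_2(26) = 4.7004
T(n) = O(n^(log_2 26))

For T(n) = 26T(n/2) + O(n^3): log_2(26) = 4.7004. This is Case 1 of the Master Theorem (c < log_b(a), work dominated by leaves), giving O(n^(log_2 26)).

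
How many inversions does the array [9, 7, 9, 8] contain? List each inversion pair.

Finding inversions in [9, 7, 9, 8]:

(0, 1): arr[0]=9 > arr[1]=7
(0, 3): arr[0]=9 > arr[3]=8
(2, 3): arr[2]=9 > arr[3]=8

Total inversions: 3

The array has 3 inversion(s): (0,1), (0,3), (2,3). Each pair (i,j) satisfies i < j and arr[i] > arr[j].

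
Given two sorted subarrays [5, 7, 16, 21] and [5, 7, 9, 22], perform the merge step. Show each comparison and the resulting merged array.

Merging process:

Compare 5 vs 5: take 5 from left. Merged: [5]
Compare 7 vs 5: take 5 from right. Merged: [5, 5]
Compare 7 vs 7: take 7 from left. Merged: [5, 5, 7]
Compare 16 vs 7: take 7 from right. Merged: [5, 5, 7, 7]
Compare 16 vs 9: take 9 from right. Merged: [5, 5, 7, 7, 9]
Compare 16 vs 22: take 16 from left. Merged: [5, 5, 7, 7, 9, 16]
Compare 21 vs 22: take 21 from left. Merged: [5, 5, 7, 7, 9, 16, 21]
Append remaining from right: [22]. Merged: [5, 5, 7, 7, 9, 16, 21, 22]

Final merged array: [5, 5, 7, 7, 9, 16, 21, 22]
Total comparisons: 7

The merged array is [5, 5, 7, 7, 9, 16, 21, 22], requiring 7 comparisons. The merge step runs in O(n) time where n is the total number of elements.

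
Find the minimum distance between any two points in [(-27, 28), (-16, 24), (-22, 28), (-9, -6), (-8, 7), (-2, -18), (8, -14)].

Computing all pairwise distances among 7 points:

d((-27, 28), (-16, 24)) = 11.7047
d((-27, 28), (-22, 28)) = 5.0 <-- minimum
d((-27, 28), (-9, -6)) = 38.4708
d((-27, 28), (-8, 7)) = 28.3196
d((-27, 28), (-2, -18)) = 52.3546
d((-27, 28), (8, -14)) = 54.6717
d((-16, 24), (-22, 28)) = 7.2111
d((-16, 24), (-9, -6)) = 30.8058
d((-16, 24), (-8, 7)) = 18.7883
d((-16, 24), (-2, -18)) = 44.2719
d((-16, 24), (8, -14)) = 44.9444
d((-22, 28), (-9, -6)) = 36.4005
d((-22, 28), (-8, 7)) = 25.2389
d((-22, 28), (-2, -18)) = 50.1597
d((-22, 28), (8, -14)) = 51.614
d((-9, -6), (-8, 7)) = 13.0384
d((-9, -6), (-2, -18)) = 13.8924
d((-9, -6), (8, -14)) = 18.7883
d((-8, 7), (-2, -18)) = 25.7099
d((-8, 7), (8, -14)) = 26.4008
d((-2, -18), (8, -14)) = 10.7703

Closest pair: (-27, 28) and (-22, 28) with distance 5.0

The closest pair is (-27, 28) and (-22, 28) with Euclidean distance 5.0. For 7 points, brute-force pairwise comparison is shown above. For large n, the divide-and-conquer algorithm (sort by x, recurse on halves, check the dividing strip) achieves O(n log n).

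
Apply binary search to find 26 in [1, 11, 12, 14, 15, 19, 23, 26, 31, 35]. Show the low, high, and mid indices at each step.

Binary search for 26 in [1, 11, 12, 14, 15, 19, 23, 26, 31, 35]:

lo=0, hi=9, mid=4, arr[mid]=15 -> 15 < 26, search right half
lo=5, hi=9, mid=7, arr[mid]=26 -> Found target at index 7!

Binary search finds 26 at index 7 after 2 comparisons. The search repeatedly halves the search space by comparing with the middle element.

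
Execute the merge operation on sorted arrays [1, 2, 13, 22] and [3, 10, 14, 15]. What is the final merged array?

Merging process:

Compare 1 vs 3: take 1 from left. Merged: [1]
Compare 2 vs 3: take 2 from left. Merged: [1, 2]
Compare 13 vs 3: take 3 from right. Merged: [1, 2, 3]
Compare 13 vs 10: take 10 from right. Merged: [1, 2, 3, 10]
Compare 13 vs 14: take 13 from left. Merged: [1, 2, 3, 10, 13]
Compare 22 vs 14: take 14 from right. Merged: [1, 2, 3, 10, 13, 14]
Compare 22 vs 15: take 15 from right. Merged: [1, 2, 3, 10, 13, 14, 15]
Append remaining from left: [22]. Merged: [1, 2, 3, 10, 13, 14, 15, 22]

Final merged array: [1, 2, 3, 10, 13, 14, 15, 22]
Total comparisons: 7

The merged array is [1, 2, 3, 10, 13, 14, 15, 22], requiring 7 comparisons. The merge step runs in O(n) time where n is the total number of elements.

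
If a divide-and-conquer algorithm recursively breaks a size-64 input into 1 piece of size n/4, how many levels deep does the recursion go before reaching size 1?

For divide and conquer with division factor 4:

Problem sizes at each level:
Level 0: 64
Level 1: 16
Level 2: 4
Level 3: 1

The root is level 0 and the size-1 base case is level 3 (the tree spans levels 0 through 3, i.e. 4 levels counting the root), so the depth is the number of divisions: log_4(64) = 3

The recursion tree depth is log_4(64) = 3. At each level, the problem size is divided by 4, so it takes 3 divisions to reduce to a base case of size 1. The algorithm makes 1 recursive call at each level.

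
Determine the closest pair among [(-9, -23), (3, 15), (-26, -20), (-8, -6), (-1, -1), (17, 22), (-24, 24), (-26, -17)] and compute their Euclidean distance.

Computing all pairwise distances among 8 points:

d((-9, -23), (3, 15)) = 39.8497
d((-9, -23), (-26, -20)) = 17.2627
d((-9, -23), (-8, -6)) = 17.0294
d((-9, -23), (-1, -1)) = 23.4094
d((-9, -23), (17, 22)) = 51.9711
d((-9, -23), (-24, 24)) = 49.3356
d((-9, -23), (-26, -17)) = 18.0278
d((3, 15), (-26, -20)) = 45.4533
d((3, 15), (-8, -6)) = 23.7065
d((3, 15), (-1, -1)) = 16.4924
d((3, 15), (17, 22)) = 15.6525
d((3, 15), (-24, 24)) = 28.4605
d((3, 15), (-26, -17)) = 43.1856
d((-26, -20), (-8, -6)) = 22.8035
d((-26, -20), (-1, -1)) = 31.4006
d((-26, -20), (17, 22)) = 60.1082
d((-26, -20), (-24, 24)) = 44.0454
d((-26, -20), (-26, -17)) = 3.0 <-- minimum
d((-8, -6), (-1, -1)) = 8.6023
d((-8, -6), (17, 22)) = 37.5366
d((-8, -6), (-24, 24)) = 34.0
d((-8, -6), (-26, -17)) = 21.095
d((-1, -1), (17, 22)) = 29.2062
d((-1, -1), (-24, 24)) = 33.9706
d((-1, -1), (-26, -17)) = 29.6816
d((17, 22), (-24, 24)) = 41.0488
d((17, 22), (-26, -17)) = 58.0517
d((-24, 24), (-26, -17)) = 41.0488

Closest pair: (-26, -20) and (-26, -17) with distance 3.0

The closest pair is (-26, -20) and (-26, -17) with Euclidean distance 3.0. For 8 points, brute-force pairwise comparison is shown above. For large n, the divide-and-conquer algorithm (sort by x, recurse on halves, check the dividing strip) achieves O(n log n).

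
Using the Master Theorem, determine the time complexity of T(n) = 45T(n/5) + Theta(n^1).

Master Theorem for T(n) = 45T(n/5) + O(n^1):

a = 45, b = 5, c = 1
log_b(a) = log_5(45) = 2.3652

Case 1: c = 1 < log_5(45) = 2.3652
T(n) = O(n^(log_5 45))

For T(n) = 45T(n/5) + O(n^1): log_5(45) = 2.3652. This is Case 1 of the Master Theorem (c < log_b(a), work dominated by leaves), giving O(n^(log_5 45)).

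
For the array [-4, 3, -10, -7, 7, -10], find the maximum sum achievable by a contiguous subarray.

Using Kadane's algorithm on [-4, 3, -10, -7, 7, -10]:

Scanning through the array:
Position 1 (value 3): max_ending_here = 3, max_so_far = 3
Position 2 (value -10): max_ending_here = -7, max_so_far = 3
Position 3 (value -7): max_ending_here = -7, max_so_far = 3
Position 4 (value 7): max_ending_here = 7, max_so_far = 7
Position 5 (value -10): max_ending_here = -3, max_so_far = 7

Maximum subarray: [7]
Maximum sum: 7

The maximum subarray is [7] with sum 7. This subarray runs from index 4 to index 4.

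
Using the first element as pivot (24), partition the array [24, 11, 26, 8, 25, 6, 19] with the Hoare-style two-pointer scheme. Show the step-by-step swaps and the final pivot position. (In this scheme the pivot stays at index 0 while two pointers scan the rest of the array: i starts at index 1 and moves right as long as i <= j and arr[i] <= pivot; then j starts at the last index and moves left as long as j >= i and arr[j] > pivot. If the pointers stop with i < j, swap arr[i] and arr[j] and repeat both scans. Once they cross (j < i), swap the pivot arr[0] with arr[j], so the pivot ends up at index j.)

Hoare-style two-pointer partition with pivot = 24:

Initial array: [24, 11, 26, 8, 25, 6, 19]

Pointers start at i = 1, j = 6.
i stops at index 2 (arr[2]=26 > 24), j stops at index 6 (arr[6]=19 <= 24): swap arr[2] and arr[6], array becomes [24, 11, 19, 8, 25, 6, 26]
i stops at index 4 (arr[4]=25 > 24), j stops at index 5 (arr[5]=6 <= 24): swap arr[4] and arr[5], array becomes [24, 11, 19, 8, 6, 25, 26]
i ends at 5, j ends at 4: the pointers have crossed (j < i), so scanning stops.

Swap pivot arr[0] with arr[4] to place pivot at position 4: [6, 11, 19, 8, 24, 25, 26]
Pivot position: 4

After partitioning with pivot 24, the array becomes [6, 11, 19, 8, 24, 25, 26]. The pivot is placed at index 4. All elements to the left of the pivot are <= 24, and all elements to the right are > 24.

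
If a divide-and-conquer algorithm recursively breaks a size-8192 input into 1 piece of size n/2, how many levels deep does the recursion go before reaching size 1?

For divide and conquer with division factor 2:

Problem sizes at each level:
Level 0: 8192
Level 1: 4096
Level 2: 2048
Level 3: 1024
Level 4: 512
Level 5: 256
Level 6: 128
Level 7: 64
Level 8: 32
Level 9: 16
Level 10: 8
Level 11: 4
Level 12: 2
Level 13: 1

The root is level 0 and the size-1 base case is level 13 (the tree spans levels 0 through 13, i.e. 14 levels counting the root), so the depth is the number of divisions: log_2(8192) = 13

The recursion tree depth is log_2(8192) = 13. At each level, the problem size is divided by 2, so it takes 13 divisions to reduce to a base case of size 1. The algorithm makes 1 recursive call at each level.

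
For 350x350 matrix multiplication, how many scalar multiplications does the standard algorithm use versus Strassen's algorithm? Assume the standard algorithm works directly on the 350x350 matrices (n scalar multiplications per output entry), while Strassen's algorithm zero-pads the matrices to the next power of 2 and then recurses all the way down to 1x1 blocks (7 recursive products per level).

Matrix multiplication for 350x350 matrices:

Strassen's algorithm requires power-of-2 dimensions. Pad 350x350 to 512x512 (next power of 2).

Standard algorithm: 350^3 = 42875000 multiplications
Strassen's algorithm: 7^(log2(512)) = 7^9 = 40353607 multiplications
Savings: 42875000 - 40353607 = 2521393 multiplications

Standard: 42875000 multiplications (350^3). Strassen: 40353607 multiplications (7^9, after padding to 512x512). Strassen reduces 8 recursive multiplications to 7 at each level.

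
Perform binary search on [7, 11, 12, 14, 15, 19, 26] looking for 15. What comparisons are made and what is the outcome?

Binary search for 15 in [7, 11, 12, 14, 15, 19, 26]:

lo=0, hi=6, mid=3, arr[mid]=14 -> 14 < 15, search right half
lo=4, hi=6, mid=5, arr[mid]=19 -> 19 > 15, search left half
lo=4, hi=4, mid=4, arr[mid]=15 -> Found target at index 4!

Binary search finds 15 at index 4 after 3 comparisons. The search repeatedly halves the search space by comparing with the middle element.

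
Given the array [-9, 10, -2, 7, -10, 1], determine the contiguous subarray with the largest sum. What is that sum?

Using Kadane's algorithm on [-9, 10, -2, 7, -10, 1]:

Scanning through the array:
Position 1 (value 10): max_ending_here = 10, max_so_far = 10
Position 2 (value -2): max_ending_here = 8, max_so_far = 10
Position 3 (value 7): max_ending_here = 15, max_so_far = 15
Position 4 (value -10): max_ending_here = 5, max_so_far = 15
Position 5 (value 1): max_ending_here = 6, max_so_far = 15

Maximum subarray: [10, -2, 7]
Maximum sum: 15

The maximum subarray is [10, -2, 7] with sum 15. This subarray runs from index 1 to index 3.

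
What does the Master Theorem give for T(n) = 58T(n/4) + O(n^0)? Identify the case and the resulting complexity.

Master Theorem for T(n) = 58T(n/4) + O(n^0):

a = 58, b = 4, c = 0
log_b(a) = log_4(58) = 2.9290

Case 1: c = 0 < log_4(58) = 2.9290
T(n) = O(n^(log_4 58))

For T(n) = 58T(n/4) + O(n^0): log_4(58) = 2.9290. This is Case 1 of the Master Theorem (c < log_b(a), work dominated by leaves), giving O(n^(log_4 58)).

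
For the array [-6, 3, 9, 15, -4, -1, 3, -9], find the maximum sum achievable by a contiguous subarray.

Using Kadane's algorithm on [-6, 3, 9, 15, -4, -1, 3, -9]:

Scanning through the array:
Position 1 (value 3): max_ending_here = 3, max_so_far = 3
Position 2 (value 9): max_ending_here = 12, max_so_far = 12
Position 3 (value 15): max_ending_here = 27, max_so_far = 27
Position 4 (value -4): max_ending_here = 23, max_so_far = 27
Position 5 (value -1): max_ending_here = 22, max_so_far = 27
Position 6 (value 3): max_ending_here = 25, max_so_far = 27
Position 7 (value -9): max_ending_here = 16, max_so_far = 27

Maximum subarray: [3, 9, 15]
Maximum sum: 27

The maximum subarray is [3, 9, 15] with sum 27. This subarray runs from index 1 to index 3.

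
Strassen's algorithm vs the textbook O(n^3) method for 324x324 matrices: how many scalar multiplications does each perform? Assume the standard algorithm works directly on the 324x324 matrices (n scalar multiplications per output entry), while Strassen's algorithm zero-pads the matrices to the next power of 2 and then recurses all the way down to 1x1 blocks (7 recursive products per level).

Matrix multiplication for 324x324 matrices:

Strassen's algorithm requires power-of-2 dimensions. Pad 324x324 to 512x512 (next power of 2).

Standard algorithm: 324^3 = 34012224 multiplications
Strassen's algorithm: 7^(log2(512)) = 7^9 = 40353607 multiplications
Difference: 34012224 - 40353607 = -6341383 (Strassen uses MORE here due to padding overhead — for small or just-over-power-of-2 n, padding can outweigh the per-level savings)

Standard: 34012224 multiplications (324^3). Strassen: 40353607 multiplications (7^9, after padding to 512x512). Strassen reduces 8 recursive multiplications to 7 at each level.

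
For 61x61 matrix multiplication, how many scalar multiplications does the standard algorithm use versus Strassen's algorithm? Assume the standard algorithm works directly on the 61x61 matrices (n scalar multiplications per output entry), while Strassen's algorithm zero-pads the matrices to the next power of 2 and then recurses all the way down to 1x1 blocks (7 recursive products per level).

Matrix multiplication for 61x61 matrices:

Strassen's algorithm requires power-of-2 dimensions. Pad 61x61 to 64x64 (next power of 2).

Standard algorithm: 61^3 = 226981 multiplications
Strassen's algorithm: 7^(log2(64)) = 7^6 = 117649 multiplications
Savings: 226981 - 117649 = 109332 multiplications

Standard: 226981 multiplications (61^3). Strassen: 117649 multiplications (7^6, after padding to 64x64). Strassen reduces 8 recursive multiplications to 7 at each level.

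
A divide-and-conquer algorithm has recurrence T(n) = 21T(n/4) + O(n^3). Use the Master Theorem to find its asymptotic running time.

Master Theorem for T(n) = 21T(n/4) + O(n^3):

a = 21, b = 4, c = 3
log_b(a) = log_4(21) = 2.1962

Case 3: c = 3 > log_4(21) = 2.1962
T(n) = O(n^3) = O(n^3)

For T(n) = 21T(n/4) + O(n^3): log_4(21) = 2.1962. This is Case 3 of the Master Theorem (c > log_b(a), work dominated by root), giving O(n^3).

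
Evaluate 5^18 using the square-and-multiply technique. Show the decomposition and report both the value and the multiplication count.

Computing 5^18 by squaring (build up from 5^1; each line after the first costs one multiplication):

5^1 = 5
5^2 = (5^1)^2 = 5^2 = 25
5^4 = (5^2)^2 = 25^2 = 625
5^8 = (5^4)^2 = 625^2 = 390625
5^9 = 5 * 5^8 = 5 * 390625 = 1953125
5^18 = (5^9)^2 = 1953125^2 = 3814697265625

Result: 3814697265625
Multiplications needed: 5 (5 lines after 5^1)

5^18 = 3814697265625. Using exponentiation by squaring, this requires 5 multiplications. The key idea: if the exponent is even, square the half-power; if odd, multiply by the base once.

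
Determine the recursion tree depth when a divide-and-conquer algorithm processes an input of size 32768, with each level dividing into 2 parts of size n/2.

For divide and conquer with division factor 2:

Problem sizes at each level:
Level 0: 32768
Level 1: 16384
Level 2: 8192
Level 3: 4096
Level 4: 2048
Level 5: 1024
Level 6: 512
Level 7: 256
Level 8: 128
Level 9: 64
Level 10: 32
Level 11: 16
Level 12: 8
Level 13: 4
Level 14: 2
Level 15: 1

The root is level 0 and the size-1 base case is level 15 (the tree spans levels 0 through 15, i.e. 16 levels counting the root), so the depth is the number of divisions: log_2(32768) = 15

The recursion tree depth is log_2(32768) = 15. At each level, the problem size is divided by 2, so it takes 15 divisions to reduce to a base case of size 1. The algorithm makes 2 recursive calls at each level.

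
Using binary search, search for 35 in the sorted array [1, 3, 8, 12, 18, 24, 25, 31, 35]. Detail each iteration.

Binary search for 35 in [1, 3, 8, 12, 18, 24, 25, 31, 35]:

lo=0, hi=8, mid=4, arr[mid]=18 -> 18 < 35, search right half
lo=5, hi=8, mid=6, arr[mid]=25 -> 25 < 35, search right half
lo=7, hi=8, mid=7, arr[mid]=31 -> 31 < 35, search right half
lo=8, hi=8, mid=8, arr[mid]=35 -> Found target at index 8!

Binary search finds 35 at index 8 after 4 comparisons. The search repeatedly halves the search space by comparing with the middle element.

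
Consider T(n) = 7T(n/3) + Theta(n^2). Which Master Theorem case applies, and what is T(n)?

Master Theorem for T(n) = 7T(n/3) + O(n^2):

a = 7, b = 3, c = 2
log_b(a) = log_3(7) = 1.7712

Case 3: c = 2 > log_3(7) = 1.7712
T(n) = O(n^2) = O(n^2)

For T(n) = 7T(n/3) + O(n^2): log_3(7) = 1.7712. This is Case 3 of the Master Theorem (c > log_b(a), work dominated by root), giving O(n^2).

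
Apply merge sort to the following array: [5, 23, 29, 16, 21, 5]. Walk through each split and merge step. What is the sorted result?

Merge sort trace:

Split: [5, 23, 29, 16, 21, 5] -> [5, 23, 29] and [16, 21, 5]
  Split: [5, 23, 29] -> [5] and [23, 29]
    Split: [23, 29] -> [23] and [29]
    Merge: [23] + [29] -> [23, 29]
  Merge: [5] + [23, 29] -> [5, 23, 29]
  Split: [16, 21, 5] -> [16] and [21, 5]
    Split: [21, 5] -> [21] and [5]
    Merge: [21] + [5] -> [5, 21]
  Merge: [16] + [5, 21] -> [5, 16, 21]
Merge: [5, 23, 29] + [5, 16, 21] -> [5, 5, 16, 21, 23, 29]

Final sorted array: [5, 5, 16, 21, 23, 29]

The merge sort proceeds by recursively splitting the array and merging sorted halves.
After all merges, the sorted array is [5, 5, 16, 21, 23, 29].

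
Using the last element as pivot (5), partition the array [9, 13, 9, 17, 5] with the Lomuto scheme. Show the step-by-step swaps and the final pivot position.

Lomuto partition with pivot = 5:

Initial array: [9, 13, 9, 17, 5]

arr[0]=9 > 5: no swap
arr[1]=13 > 5: no swap
arr[2]=9 > 5: no swap
arr[3]=17 > 5: no swap

Place pivot at position 0: [5, 13, 9, 17, 9]
Pivot position: 0

After partitioning with pivot 5, the array becomes [5, 13, 9, 17, 9]. The pivot is placed at index 0. All elements to the left of the pivot are <= 5, and all elements to the right are > 5.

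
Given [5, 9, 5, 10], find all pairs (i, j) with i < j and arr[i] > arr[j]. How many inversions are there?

Finding inversions in [5, 9, 5, 10]:

(1, 2): arr[1]=9 > arr[2]=5

Total inversions: 1

The array has 1 inversion(s): (1,2). Each pair (i,j) satisfies i < j and arr[i] > arr[j].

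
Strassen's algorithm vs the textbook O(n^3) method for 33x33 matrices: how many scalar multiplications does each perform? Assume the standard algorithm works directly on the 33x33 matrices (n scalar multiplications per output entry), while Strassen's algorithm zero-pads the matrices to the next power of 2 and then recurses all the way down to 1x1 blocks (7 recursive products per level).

Matrix multiplication for 33x33 matrices:

Strassen's algorithm requires power-of-2 dimensions. Pad 33x33 to 64x64 (next power of 2).

Standard algorithm: 33^3 = 35937 multiplications
Strassen's algorithm: 7^(log2(64)) = 7^6 = 117649 multiplications
Difference: 35937 - 117649 = -81712 (Strassen uses MORE here due to padding overhead — for small or just-over-power-of-2 n, padding can outweigh the per-level savings)

Standard: 35937 multiplications (33^3). Strassen: 117649 multiplications (7^6, after padding to 64x64). Strassen reduces 8 recursive multiplications to 7 at each level.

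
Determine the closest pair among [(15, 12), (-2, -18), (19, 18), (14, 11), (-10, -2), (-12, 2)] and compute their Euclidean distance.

Computing all pairwise distances among 6 points:

d((15, 12), (-2, -18)) = 34.4819
d((15, 12), (19, 18)) = 7.2111
d((15, 12), (14, 11)) = 1.4142 <-- minimum
d((15, 12), (-10, -2)) = 28.6531
d((15, 12), (-12, 2)) = 28.7924
d((-2, -18), (19, 18)) = 41.6773
d((-2, -18), (14, 11)) = 33.121
d((-2, -18), (-10, -2)) = 17.8885
d((-2, -18), (-12, 2)) = 22.3607
d((19, 18), (14, 11)) = 8.6023
d((19, 18), (-10, -2)) = 35.2278
d((19, 18), (-12, 2)) = 34.8855
d((14, 11), (-10, -2)) = 27.2947
d((14, 11), (-12, 2)) = 27.5136
d((-10, -2), (-12, 2)) = 4.4721

Closest pair: (15, 12) and (14, 11) with distance 1.4142

The closest pair is (15, 12) and (14, 11) with Euclidean distance 1.4142. For 6 points, brute-force pairwise comparison is shown above. For large n, the divide-and-conquer algorithm (sort by x, recurse on halves, check the dividing strip) achieves O(n log n).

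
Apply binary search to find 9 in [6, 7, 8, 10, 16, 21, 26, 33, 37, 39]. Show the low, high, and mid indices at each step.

Binary search for 9 in [6, 7, 8, 10, 16, 21, 26, 33, 37, 39]:

lo=0, hi=9, mid=4, arr[mid]=16 -> 16 > 9, search left half
lo=0, hi=3, mid=1, arr[mid]=7 -> 7 < 9, search right half
lo=2, hi=3, mid=2, arr[mid]=8 -> 8 < 9, search right half
lo=3, hi=3, mid=3, arr[mid]=10 -> 10 > 9, search left half
lo=3 > hi=2, target 9 not found

Binary search determines that 9 is not in the array after 4 comparisons. The search space was exhausted without finding the target.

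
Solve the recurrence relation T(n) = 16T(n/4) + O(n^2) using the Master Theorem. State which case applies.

Master Theorem for T(n) = 16T(n/4) + O(n^2):

a = 16, b = 4, c = 2
log_b(a) = log_4(16) = 2.0000

Case 2: c = 2 = log_4(16) = 2.0000
T(n) = O(n^2 log n) = O(n^2 log n)

For T(n) = 16T(n/4) + O(n^2): log_4(16) = 2.0000. This is Case 2 of the Master Theorem (c = log_b(a), equal work at all levels), giving O(n^2 log n).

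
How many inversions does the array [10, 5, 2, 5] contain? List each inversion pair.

Finding inversions in [10, 5, 2, 5]:

(0, 1): arr[0]=10 > arr[1]=5
(0, 2): arr[0]=10 > arr[2]=2
(0, 3): arr[0]=10 > arr[3]=5
(1, 2): arr[1]=5 > arr[2]=2

Total inversions: 4

The array has 4 inversion(s): (0,1), (0,2), (0,3), (1,2). Each pair (i,j) satisfies i < j and arr[i] > arr[j].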